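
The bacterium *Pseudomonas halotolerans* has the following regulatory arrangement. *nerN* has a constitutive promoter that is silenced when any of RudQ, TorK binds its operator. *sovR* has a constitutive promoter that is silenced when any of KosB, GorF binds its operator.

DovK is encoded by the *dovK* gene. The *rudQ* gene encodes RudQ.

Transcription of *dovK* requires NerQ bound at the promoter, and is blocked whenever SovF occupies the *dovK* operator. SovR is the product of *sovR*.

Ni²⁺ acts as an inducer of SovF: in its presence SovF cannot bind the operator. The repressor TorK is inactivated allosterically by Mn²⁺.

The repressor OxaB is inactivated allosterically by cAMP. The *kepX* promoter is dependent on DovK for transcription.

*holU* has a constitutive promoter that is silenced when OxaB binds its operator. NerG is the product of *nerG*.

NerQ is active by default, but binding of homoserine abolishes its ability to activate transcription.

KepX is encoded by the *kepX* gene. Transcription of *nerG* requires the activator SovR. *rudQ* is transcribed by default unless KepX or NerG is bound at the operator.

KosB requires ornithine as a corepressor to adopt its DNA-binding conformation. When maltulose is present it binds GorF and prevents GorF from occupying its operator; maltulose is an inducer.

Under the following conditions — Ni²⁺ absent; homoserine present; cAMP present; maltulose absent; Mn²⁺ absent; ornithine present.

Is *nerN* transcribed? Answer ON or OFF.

Ni²⁺ is absent, so SovF is active.
Homoserine is present, so NerQ is inactive.
With repressor SovF bound, *dovK* is not transcribed.
So DovK is not produced.
Required activator DovK is absent, so *kepX* is not transcribed.
So KepX is not produced.
Ornithine is present, so KosB is active.
Maltulose is absent, so GorF is active.
With repressor KosB bound, *sovR* is not transcribed.
So SovR is not produced.
Required activator SovR is absent, so *nerG* is not transcribed.
So NerG is not produced.
With no repressor bound, *rudQ* is transcribed.
So RudQ is produced and active.
Mn²⁺ is absent, so TorK is active.
With repressor RudQ bound, *nerN* is not transcribed.

OFF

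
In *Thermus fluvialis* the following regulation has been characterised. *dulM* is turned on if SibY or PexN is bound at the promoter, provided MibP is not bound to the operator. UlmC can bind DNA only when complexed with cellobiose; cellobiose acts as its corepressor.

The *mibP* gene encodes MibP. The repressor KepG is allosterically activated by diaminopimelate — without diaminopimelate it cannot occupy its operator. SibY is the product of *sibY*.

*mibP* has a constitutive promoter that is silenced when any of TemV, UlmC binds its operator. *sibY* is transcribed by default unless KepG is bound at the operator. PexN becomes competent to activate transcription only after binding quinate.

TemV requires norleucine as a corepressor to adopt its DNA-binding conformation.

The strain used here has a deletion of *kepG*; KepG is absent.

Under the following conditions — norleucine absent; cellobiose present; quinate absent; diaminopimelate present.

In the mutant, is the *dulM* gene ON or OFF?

ON

KepG is non-functional in this strain, so it has no effect.
With no repressor bound, *sibY* is transcribed.
So SibY is produced and active.
Norleucine is absent, so TemV is inactive.
Cellobiose is present, so UlmC is active.
With repressor UlmC bound, *mibP* is not transcribed.
So MibP is not produced.
Quinate is absent, so PexN is inactive.
Activator SibY is present, so *dulM* is transcribed.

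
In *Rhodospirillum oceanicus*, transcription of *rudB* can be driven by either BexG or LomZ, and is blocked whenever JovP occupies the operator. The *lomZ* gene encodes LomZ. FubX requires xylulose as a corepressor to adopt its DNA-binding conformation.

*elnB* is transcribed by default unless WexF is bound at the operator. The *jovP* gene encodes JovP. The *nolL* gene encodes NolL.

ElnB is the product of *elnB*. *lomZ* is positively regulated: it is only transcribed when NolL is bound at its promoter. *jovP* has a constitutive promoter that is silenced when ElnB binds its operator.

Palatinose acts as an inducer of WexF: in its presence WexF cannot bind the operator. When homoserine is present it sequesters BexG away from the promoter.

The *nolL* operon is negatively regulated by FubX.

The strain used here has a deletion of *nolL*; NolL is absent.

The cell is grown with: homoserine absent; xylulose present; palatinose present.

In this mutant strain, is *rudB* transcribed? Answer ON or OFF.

ON

Palatinose is present, so WexF is inactive.
With no repressor bound, *elnB* is transcribed.
So ElnB is produced and active.
With repressor ElnB bound, *jovP* is not transcribed.
So JovP is not produced.
Homoserine is absent, so BexG is active.
NolL is non-functional in this strain, so it has no effect.
Required activator NolL is absent, so *lomZ* is not transcribed.
So LomZ is not produced.
Activator BexG is present, so *rudB* is transcribed.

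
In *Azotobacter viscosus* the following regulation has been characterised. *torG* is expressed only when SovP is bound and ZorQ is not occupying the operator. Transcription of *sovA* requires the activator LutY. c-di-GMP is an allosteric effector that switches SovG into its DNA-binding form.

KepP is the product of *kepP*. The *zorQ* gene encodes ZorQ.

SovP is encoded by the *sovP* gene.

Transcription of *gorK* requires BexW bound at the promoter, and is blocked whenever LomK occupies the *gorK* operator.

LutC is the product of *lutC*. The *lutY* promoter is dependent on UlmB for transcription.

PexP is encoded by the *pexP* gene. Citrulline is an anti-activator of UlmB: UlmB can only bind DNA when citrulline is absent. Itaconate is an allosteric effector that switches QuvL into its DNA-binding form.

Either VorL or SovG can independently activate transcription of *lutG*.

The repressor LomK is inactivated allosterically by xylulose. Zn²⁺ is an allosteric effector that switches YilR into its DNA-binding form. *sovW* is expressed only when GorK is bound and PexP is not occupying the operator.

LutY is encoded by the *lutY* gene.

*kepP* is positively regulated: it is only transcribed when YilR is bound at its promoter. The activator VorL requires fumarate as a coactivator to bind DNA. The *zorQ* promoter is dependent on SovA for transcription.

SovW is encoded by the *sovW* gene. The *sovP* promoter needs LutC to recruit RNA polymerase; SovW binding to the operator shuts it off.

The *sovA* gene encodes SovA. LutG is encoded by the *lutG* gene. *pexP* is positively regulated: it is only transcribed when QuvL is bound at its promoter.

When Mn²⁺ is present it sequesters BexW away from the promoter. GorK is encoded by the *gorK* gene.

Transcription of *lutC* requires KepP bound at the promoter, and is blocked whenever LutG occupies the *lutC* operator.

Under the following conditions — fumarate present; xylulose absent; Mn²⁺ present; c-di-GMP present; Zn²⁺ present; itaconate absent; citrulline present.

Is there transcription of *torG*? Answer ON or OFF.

OFF

Fumarate is present, so VorL is active.
c-di-GMP is present, so SovG is active.
Activator VorL is present, so *lutG* is transcribed.
So LutG is produced and active.
Zn²⁺ is present, so YilR is active.
No repressor is bound and YilR is active, so *kepP* is transcribed.
So KepP is produced and active.
With repressor LutG bound, *lutC* is not transcribed.
So LutC is not produced.
Itaconate is absent, so QuvL is inactive.
Required activator QuvL is absent, so *pexP* is not transcribed.
So PexP is not produced.
Xylulose is absent, so LomK is active.
Mn²⁺ is present, so BexW is inactive.
With repressor LomK bound, *gorK* is not transcribed.
So GorK is not produced.
Required activator GorK is absent, so *sovW* is not transcribed.
So SovW is not produced.
Required activator LutC is absent, so *sovP* is not transcribed.
So SovP is not produced.
Citrulline is present, so UlmB is inactive.
Required activator UlmB is absent, so *lutY* is not transcribed.
So LutY is not produced.
Required activator LutY is absent, so *sovA* is not transcribed.
So SovA is not produced.
Required activator SovA is absent, so *zorQ* is not transcribed.
So ZorQ is not produced.
Required activator SovP is absent, so *torG* is not transcribed.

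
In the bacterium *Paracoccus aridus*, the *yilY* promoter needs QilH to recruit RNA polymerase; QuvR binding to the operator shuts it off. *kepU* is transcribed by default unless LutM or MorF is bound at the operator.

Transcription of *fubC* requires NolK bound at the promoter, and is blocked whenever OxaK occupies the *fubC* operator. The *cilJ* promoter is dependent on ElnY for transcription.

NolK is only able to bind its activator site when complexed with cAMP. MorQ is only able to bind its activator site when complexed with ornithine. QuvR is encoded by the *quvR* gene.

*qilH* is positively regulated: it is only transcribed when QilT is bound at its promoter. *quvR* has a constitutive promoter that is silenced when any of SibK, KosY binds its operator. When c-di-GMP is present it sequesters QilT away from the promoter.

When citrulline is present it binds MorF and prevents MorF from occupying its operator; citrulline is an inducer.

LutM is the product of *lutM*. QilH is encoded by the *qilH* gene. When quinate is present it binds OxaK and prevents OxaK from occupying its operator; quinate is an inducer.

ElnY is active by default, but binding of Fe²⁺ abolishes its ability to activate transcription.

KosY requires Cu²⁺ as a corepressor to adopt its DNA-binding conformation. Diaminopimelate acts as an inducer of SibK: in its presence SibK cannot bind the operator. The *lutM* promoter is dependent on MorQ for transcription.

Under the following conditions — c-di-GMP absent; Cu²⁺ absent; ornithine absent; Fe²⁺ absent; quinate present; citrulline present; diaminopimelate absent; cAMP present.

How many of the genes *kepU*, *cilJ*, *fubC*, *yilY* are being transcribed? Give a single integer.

Ornithine is absent, so MorQ is inactive.
Required activator MorQ is absent, so *lutM* is not transcribed.
So LutM is not produced.
Citrulline is present, so MorF is inactive.
With no repressor bound, *kepU* is transcribed.
→ *kepU* is ON.
Fe²⁺ is absent, so ElnY is active.
No repressor is bound and ElnY is active, so *cilJ* is transcribed.
→ *cilJ* is ON.
Quinate is present, so OxaK is inactive.
cAMP is present, so NolK is active.
No repressor is bound and NolK is active, so *fubC* is transcribed.
→ *fubC* is ON.
Diaminopimelate is absent, so SibK is active.
Cu²⁺ is absent, so KosY is inactive.
With repressor SibK bound, *quvR* is not transcribed.
So QuvR is not produced.
c-di-GMP is absent, so QilT is active.
No repressor is bound and QilT is active, so *qilH* is transcribed.
So QilH is produced and active.
No repressor is bound and QilH is active, so *yilY* is transcribed.
→ *yilY* is ON.
4 of the 4 genes are transcribed.

4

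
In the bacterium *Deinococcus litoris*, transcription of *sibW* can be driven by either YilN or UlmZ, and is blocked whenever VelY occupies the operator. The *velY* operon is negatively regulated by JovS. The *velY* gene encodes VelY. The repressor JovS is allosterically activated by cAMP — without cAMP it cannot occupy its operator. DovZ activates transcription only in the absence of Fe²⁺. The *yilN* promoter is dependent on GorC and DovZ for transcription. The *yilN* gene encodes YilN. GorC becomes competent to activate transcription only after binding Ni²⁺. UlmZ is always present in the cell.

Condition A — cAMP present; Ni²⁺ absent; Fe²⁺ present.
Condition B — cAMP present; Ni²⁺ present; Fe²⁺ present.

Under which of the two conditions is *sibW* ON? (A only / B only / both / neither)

Condition A:
cAMP is present, so JovS is active.
With repressor JovS bound, *velY* is not transcribed.
So VelY is not produced.
Ni²⁺ is absent, so GorC is inactive.
Fe²⁺ is present, so DovZ is inactive.
Required activator GorC is absent, so *yilN* is not transcribed.
So YilN is not produced.
UlmZ is produced constitutively and is active.
Activator UlmZ is present, so *sibW* is transcribed.
→ *sibW* is ON in A.
Condition B:
cAMP is present, so JovS is active.
With repressor JovS bound, *velY* is not transcribed.
So VelY is not produced.
Ni²⁺ is present, so GorC is active.
Fe²⁺ is present, so DovZ is inactive.
Required activator DovZ is absent, so *yilN* is not transcribed.
So YilN is not produced.
UlmZ is produced constitutively and is active.
Activator UlmZ is present, so *sibW* is transcribed.
→ *sibW* is ON in B.

both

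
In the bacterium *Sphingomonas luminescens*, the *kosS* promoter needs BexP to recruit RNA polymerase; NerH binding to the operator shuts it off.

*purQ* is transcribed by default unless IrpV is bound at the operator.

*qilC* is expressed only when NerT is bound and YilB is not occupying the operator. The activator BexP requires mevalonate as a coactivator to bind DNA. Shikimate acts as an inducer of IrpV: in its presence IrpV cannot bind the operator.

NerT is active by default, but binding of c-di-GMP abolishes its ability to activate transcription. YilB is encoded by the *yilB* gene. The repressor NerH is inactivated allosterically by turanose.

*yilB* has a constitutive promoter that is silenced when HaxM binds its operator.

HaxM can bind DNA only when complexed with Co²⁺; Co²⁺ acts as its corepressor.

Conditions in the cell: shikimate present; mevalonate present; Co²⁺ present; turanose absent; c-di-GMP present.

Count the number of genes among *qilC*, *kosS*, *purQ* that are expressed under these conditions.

c-di-GMP is present, so NerT is inactive.
Co²⁺ is present, so HaxM is active.
With repressor HaxM bound, *yilB* is not transcribed.
So YilB is not produced.
Required activator NerT is absent, so *qilC* is not transcribed.
→ *qilC* is OFF.
Turanose is absent, so NerH is active.
Mevalonate is present, so BexP is active.
With repressor NerH bound, *kosS* is not transcribed.
→ *kosS* is OFF.
Shikimate is present, so IrpV is inactive.
With no repressor bound, *purQ* is transcribed.
→ *purQ* is ON.
1 of the 3 genes is transcribed.

1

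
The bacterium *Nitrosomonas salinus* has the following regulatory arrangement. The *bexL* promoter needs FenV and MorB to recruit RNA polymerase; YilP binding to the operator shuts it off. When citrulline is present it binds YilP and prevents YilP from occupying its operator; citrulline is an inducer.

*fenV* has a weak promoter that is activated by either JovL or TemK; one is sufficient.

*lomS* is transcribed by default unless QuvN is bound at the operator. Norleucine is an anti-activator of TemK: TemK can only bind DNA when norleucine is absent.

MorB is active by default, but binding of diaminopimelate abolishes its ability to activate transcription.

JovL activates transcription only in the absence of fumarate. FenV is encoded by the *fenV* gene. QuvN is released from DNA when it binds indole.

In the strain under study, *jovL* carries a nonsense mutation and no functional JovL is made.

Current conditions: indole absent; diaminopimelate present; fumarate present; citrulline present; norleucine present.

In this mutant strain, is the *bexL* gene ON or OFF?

OFF

Citrulline is present, so YilP is inactive.
JovL is non-functional in this strain, so it has no effect.
Norleucine is present, so TemK is inactive.
No activator is available at the *fenV* promoter, so *fenV* is not transcribed.
So FenV is not produced.
Diaminopimelate is present, so MorB is inactive.
Required activator FenV is absent, so *bexL* is not transcribed.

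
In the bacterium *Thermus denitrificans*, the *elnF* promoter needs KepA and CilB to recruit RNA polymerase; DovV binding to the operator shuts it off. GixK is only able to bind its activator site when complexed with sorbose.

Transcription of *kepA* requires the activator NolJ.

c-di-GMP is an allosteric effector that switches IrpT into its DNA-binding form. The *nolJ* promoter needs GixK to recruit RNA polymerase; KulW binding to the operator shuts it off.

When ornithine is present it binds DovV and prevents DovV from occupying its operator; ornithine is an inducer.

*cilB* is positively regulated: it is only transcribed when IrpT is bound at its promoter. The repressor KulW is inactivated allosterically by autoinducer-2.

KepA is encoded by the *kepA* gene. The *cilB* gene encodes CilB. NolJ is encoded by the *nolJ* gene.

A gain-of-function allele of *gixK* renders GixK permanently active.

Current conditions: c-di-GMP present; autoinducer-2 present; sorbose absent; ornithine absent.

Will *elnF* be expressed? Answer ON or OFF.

GixK is constitutively active in this strain.
Autoinducer-2 is present, so KulW is inactive.
No repressor is bound and GixK is active, so *nolJ* is transcribed.
So NolJ is produced and active.
No repressor is bound and NolJ is active, so *kepA* is transcribed.
So KepA is produced and active.
Ornithine is absent, so DovV is active.
c-di-GMP is present, so IrpT is active.
No repressor is bound and IrpT is active, so *cilB* is transcribed.
So CilB is produced and active.
With repressor DovV bound, *elnF* is not transcribed.

OFF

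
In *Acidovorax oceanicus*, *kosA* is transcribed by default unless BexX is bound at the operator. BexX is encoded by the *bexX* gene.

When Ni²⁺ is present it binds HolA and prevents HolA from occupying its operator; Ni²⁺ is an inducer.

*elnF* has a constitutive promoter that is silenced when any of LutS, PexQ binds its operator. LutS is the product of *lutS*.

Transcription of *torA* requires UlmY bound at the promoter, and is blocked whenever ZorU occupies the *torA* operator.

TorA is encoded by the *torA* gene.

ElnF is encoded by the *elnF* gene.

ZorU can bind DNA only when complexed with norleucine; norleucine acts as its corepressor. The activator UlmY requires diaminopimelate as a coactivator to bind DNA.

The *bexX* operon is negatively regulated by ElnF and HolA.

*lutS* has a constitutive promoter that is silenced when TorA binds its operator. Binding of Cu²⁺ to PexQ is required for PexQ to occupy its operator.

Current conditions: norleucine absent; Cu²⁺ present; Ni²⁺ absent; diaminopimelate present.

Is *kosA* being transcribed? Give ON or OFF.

Diaminopimelate is present, so UlmY is active.
Norleucine is absent, so ZorU is inactive.
No repressor is bound and UlmY is active, so *torA* is transcribed.
So TorA is produced and active.
With repressor TorA bound, *lutS* is not transcribed.
So LutS is not produced.
Cu²⁺ is present, so PexQ is active.
With repressor PexQ bound, *elnF* is not transcribed.
So ElnF is not produced.
Ni²⁺ is absent, so HolA is active.
With repressor HolA bound, *bexX* is not transcribed.
So BexX is not produced.
With no repressor bound, *kosA* is transcribed.

ON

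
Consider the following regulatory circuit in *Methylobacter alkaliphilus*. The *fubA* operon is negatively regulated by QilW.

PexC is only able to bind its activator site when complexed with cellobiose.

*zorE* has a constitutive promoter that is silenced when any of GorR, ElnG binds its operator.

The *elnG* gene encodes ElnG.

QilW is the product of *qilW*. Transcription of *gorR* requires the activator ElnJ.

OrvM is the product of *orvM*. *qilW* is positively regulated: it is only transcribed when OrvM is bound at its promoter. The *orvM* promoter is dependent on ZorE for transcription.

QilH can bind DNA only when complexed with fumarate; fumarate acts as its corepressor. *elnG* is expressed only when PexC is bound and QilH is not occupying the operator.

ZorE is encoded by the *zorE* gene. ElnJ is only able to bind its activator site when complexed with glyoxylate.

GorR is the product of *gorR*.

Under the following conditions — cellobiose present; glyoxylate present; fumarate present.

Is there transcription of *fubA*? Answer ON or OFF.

Glyoxylate is present, so ElnJ is active.
No repressor is bound and ElnJ is active, so *gorR* is transcribed.
So GorR is produced and active.
Cellobiose is present, so PexC is active.
Fumarate is present, so QilH is active.
With repressor QilH bound, *elnG* is not transcribed.
So ElnG is not produced.
With repressor GorR bound, *zorE* is not transcribed.
So ZorE is not produced.
Required activator ZorE is absent, so *orvM* is not transcribed.
So OrvM is not produced.
Required activator OrvM is absent, so *qilW* is not transcribed.
So QilW is not produced.
With no repressor bound, *fubA* is transcribed.

ON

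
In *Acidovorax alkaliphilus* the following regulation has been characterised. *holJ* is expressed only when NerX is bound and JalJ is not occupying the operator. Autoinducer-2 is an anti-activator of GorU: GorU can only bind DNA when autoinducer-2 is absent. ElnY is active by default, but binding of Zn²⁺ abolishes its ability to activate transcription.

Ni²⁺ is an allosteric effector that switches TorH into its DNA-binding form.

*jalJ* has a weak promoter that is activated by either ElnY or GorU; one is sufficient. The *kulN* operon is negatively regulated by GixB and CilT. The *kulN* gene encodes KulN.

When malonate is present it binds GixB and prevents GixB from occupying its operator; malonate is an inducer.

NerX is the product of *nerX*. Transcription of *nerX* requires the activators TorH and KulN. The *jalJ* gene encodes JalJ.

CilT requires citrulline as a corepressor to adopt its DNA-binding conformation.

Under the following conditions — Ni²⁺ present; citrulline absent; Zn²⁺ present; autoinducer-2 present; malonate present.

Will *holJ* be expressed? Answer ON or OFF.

ON

Ni²⁺ is present, so TorH is active.
Malonate is present, so GixB is inactive.
Citrulline is absent, so CilT is inactive.
With no repressor bound, *kulN* is transcribed.
So KulN is produced and active.
No repressor is bound and TorH and KulN are active, so *nerX* is transcribed.
So NerX is produced and active.
Zn²⁺ is present, so ElnY is inactive.
Autoinducer-2 is present, so GorU is inactive.
No activator is available at the *jalJ* promoter, so *jalJ* is not transcribed.
So JalJ is not produced.
No repressor is bound and NerX is active, so *holJ* is transcribed.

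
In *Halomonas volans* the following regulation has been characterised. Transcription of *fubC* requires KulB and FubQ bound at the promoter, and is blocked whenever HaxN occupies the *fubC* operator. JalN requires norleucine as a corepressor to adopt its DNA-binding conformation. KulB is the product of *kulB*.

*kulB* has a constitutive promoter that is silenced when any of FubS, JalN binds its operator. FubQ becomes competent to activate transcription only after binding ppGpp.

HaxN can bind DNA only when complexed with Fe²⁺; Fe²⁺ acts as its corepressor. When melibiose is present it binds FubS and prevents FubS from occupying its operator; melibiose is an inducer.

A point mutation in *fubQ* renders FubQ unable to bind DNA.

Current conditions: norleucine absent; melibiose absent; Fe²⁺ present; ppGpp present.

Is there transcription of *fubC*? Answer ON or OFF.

Melibiose is absent, so FubS is active.
Norleucine is absent, so JalN is inactive.
With repressor FubS bound, *kulB* is not transcribed.
So KulB is not produced.
FubQ is non-functional in this strain, so it has no effect.
Fe²⁺ is present, so HaxN is active.
With repressor HaxN bound, *fubC* is not transcribed.

OFF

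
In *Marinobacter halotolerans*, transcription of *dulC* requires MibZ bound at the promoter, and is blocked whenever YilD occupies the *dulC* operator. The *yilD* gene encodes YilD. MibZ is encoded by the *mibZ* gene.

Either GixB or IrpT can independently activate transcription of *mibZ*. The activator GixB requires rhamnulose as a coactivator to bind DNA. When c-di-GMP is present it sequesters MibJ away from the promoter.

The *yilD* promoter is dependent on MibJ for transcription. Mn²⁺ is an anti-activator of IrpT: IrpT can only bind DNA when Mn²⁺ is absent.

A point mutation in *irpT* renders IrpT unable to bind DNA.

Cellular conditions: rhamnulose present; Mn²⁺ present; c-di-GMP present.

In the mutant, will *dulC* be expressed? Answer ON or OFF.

ON

c-di-GMP is present, so MibJ is inactive.
Required activator MibJ is absent, so *yilD* is not transcribed.
So YilD is not produced.
Rhamnulose is present, so GixB is active.
IrpT is non-functional in this strain, so it has no effect.
Activator GixB is present, so *mibZ* is transcribed.
So MibZ is produced and active.
No repressor is bound and MibZ is active, so *dulC* is transcribed.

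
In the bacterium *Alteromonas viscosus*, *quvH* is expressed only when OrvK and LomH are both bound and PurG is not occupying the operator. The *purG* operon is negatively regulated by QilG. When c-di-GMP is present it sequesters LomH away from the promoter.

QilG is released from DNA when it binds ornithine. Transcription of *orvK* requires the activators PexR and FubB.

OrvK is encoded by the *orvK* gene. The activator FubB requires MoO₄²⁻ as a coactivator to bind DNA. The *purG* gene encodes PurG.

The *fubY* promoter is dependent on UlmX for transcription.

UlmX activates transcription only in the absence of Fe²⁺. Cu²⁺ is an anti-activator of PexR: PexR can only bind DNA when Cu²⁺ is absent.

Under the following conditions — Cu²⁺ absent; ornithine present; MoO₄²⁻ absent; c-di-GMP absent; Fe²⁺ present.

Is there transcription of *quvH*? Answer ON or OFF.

Ornithine is present, so QilG is inactive.
With no repressor bound, *purG* is transcribed.
So PurG is produced and active.
Cu²⁺ is absent, so PexR is active.
MoO₄²⁻ is absent, so FubB is inactive.
Required activator FubB is absent, so *orvK* is not transcribed.
So OrvK is not produced.
c-di-GMP is absent, so LomH is active.
With repressor PurG bound, *quvH* is not transcribed.

OFF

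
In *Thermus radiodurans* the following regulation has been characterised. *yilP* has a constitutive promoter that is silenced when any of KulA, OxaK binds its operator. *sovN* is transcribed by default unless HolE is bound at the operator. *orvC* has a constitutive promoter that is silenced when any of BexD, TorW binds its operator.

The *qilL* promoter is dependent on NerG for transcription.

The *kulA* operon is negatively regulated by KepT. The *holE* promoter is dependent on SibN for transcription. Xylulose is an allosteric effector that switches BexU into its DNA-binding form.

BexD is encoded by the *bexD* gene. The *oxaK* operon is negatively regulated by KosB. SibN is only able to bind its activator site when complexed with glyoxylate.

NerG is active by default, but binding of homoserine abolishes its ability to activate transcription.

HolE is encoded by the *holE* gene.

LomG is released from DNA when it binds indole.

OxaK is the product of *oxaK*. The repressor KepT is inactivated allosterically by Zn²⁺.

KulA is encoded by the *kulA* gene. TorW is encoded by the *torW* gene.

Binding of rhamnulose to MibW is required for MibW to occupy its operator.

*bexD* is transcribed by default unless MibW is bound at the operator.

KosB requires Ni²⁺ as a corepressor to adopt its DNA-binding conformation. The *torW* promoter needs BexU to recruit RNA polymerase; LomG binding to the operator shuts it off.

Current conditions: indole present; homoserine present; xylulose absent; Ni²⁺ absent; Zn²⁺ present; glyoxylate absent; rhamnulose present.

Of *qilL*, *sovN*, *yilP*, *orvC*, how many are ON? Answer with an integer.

2

Homoserine is present, so NerG is inactive.
Required activator NerG is absent, so *qilL* is not transcribed.
→ *qilL* is OFF.
Glyoxylate is absent, so SibN is inactive.
Required activator SibN is absent, so *holE* is not transcribed.
So HolE is not produced.
With no repressor bound, *sovN* is transcribed.
→ *sovN* is ON.
Zn²⁺ is present, so KepT is inactive.
With no repressor bound, *kulA* is transcribed.
So KulA is produced and active.
Ni²⁺ is absent, so KosB is inactive.
With no repressor bound, *oxaK* is transcribed.
So OxaK is produced and active.
With repressor KulA bound, *yilP* is not transcribed.
→ *yilP* is OFF.
Rhamnulose is present, so MibW is active.
With repressor MibW bound, *bexD* is not transcribed.
So BexD is not produced.
Indole is present, so LomG is inactive.
Xylulose is absent, so BexU is inactive.
Required activator BexU is absent, so *torW* is not transcribed.
So TorW is not produced.
With no repressor bound, *orvC* is transcribed.
→ *orvC* is ON.
2 of the 4 genes are transcribed.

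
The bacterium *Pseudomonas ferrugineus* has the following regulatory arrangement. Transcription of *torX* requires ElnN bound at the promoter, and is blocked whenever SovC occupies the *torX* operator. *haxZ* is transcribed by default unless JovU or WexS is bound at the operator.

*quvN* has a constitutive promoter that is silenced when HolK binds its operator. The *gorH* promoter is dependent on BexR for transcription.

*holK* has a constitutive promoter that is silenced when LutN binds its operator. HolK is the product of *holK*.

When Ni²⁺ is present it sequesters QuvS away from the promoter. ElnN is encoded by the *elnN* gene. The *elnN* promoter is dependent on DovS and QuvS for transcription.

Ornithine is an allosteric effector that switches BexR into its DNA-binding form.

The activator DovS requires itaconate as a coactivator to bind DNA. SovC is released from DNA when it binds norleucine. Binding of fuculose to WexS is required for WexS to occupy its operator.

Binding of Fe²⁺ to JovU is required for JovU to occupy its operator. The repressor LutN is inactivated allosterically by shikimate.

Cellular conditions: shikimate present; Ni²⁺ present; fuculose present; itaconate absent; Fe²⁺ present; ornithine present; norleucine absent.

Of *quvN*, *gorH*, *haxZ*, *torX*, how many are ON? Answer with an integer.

1

Shikimate is present, so LutN is inactive.
With no repressor bound, *holK* is transcribed.
So HolK is produced and active.
With repressor HolK bound, *quvN* is not transcribed.
→ *quvN* is OFF.
Ornithine is present, so BexR is active.
No repressor is bound and BexR is active, so *gorH* is transcribed.
→ *gorH* is ON.
Fe²⁺ is present, so JovU is active.
Fuculose is present, so WexS is active.
With repressor JovU bound, *haxZ* is not transcribed.
→ *haxZ* is OFF.
Itaconate is absent, so DovS is inactive.
Ni²⁺ is present, so QuvS is inactive.
Required activator DovS is absent, so *elnN* is not transcribed.
So ElnN is not produced.
Norleucine is absent, so SovC is active.
With repressor SovC bound, *torX* is not transcribed.
→ *torX* is OFF.
1 of the 4 genes is transcribed.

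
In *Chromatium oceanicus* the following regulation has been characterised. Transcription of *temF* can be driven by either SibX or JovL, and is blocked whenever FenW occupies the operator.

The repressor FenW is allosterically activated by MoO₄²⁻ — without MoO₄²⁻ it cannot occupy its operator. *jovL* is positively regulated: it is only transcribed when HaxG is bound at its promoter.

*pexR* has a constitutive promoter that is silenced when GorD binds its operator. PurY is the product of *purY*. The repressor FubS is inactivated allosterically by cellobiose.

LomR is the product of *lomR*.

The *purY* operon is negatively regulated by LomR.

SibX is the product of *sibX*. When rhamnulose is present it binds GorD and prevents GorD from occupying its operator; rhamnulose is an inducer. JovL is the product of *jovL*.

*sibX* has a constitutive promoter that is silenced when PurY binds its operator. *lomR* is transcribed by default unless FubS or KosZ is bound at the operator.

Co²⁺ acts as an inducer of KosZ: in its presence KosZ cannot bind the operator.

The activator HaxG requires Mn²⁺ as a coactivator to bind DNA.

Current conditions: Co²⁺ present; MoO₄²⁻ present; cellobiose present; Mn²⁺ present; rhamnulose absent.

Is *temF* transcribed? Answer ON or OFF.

Cellobiose is present, so FubS is inactive.
Co²⁺ is present, so KosZ is inactive.
With no repressor bound, *lomR* is transcribed.
So LomR is produced and active.
With repressor LomR bound, *purY* is not transcribed.
So PurY is not produced.
With no repressor bound, *sibX* is transcribed.
So SibX is produced and active.
Mn²⁺ is present, so HaxG is active.
No repressor is bound and HaxG is active, so *jovL* is transcribed.
So JovL is produced and active.
MoO₄²⁻ is present, so FenW is active.
With repressor FenW bound, *temF* is not transcribed.

OFF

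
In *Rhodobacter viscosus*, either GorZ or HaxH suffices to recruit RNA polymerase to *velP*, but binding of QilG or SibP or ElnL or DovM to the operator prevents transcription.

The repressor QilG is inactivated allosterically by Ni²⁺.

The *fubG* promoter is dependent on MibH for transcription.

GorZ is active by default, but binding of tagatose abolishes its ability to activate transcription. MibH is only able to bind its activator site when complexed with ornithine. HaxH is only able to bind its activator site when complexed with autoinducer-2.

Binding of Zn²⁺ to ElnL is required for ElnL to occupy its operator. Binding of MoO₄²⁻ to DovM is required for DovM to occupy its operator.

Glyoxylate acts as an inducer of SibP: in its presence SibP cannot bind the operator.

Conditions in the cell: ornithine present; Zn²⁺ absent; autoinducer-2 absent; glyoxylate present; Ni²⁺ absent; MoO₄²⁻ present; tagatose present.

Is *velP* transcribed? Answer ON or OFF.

OFF

Ni²⁺ is absent, so QilG is active.
Glyoxylate is present, so SibP is inactive.
Zn²⁺ is absent, so ElnL is inactive.
MoO₄²⁻ is present, so DovM is active.
Tagatose is present, so GorZ is inactive.
Autoinducer-2 is absent, so HaxH is inactive.
With repressor QilG bound, *velP* is not transcribed.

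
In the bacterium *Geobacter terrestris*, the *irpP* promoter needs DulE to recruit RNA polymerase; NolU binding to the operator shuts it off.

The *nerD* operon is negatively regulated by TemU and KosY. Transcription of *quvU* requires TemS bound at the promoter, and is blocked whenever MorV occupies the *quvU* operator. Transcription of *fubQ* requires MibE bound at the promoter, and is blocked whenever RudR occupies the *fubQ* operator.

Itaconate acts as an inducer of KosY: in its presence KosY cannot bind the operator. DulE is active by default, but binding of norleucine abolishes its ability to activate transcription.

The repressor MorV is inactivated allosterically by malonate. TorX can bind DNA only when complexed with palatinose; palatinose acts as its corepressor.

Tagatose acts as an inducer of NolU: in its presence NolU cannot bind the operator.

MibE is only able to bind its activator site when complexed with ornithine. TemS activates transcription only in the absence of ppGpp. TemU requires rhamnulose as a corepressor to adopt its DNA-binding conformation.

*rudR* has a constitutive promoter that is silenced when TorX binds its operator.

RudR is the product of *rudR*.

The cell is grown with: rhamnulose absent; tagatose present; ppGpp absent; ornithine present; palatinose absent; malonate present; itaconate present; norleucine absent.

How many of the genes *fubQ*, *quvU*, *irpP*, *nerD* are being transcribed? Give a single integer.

3

Ornithine is present, so MibE is active.
Palatinose is absent, so TorX is inactive.
With no repressor bound, *rudR* is transcribed.
So RudR is produced and active.
With repressor RudR bound, *fubQ* is not transcribed.
→ *fubQ* is OFF.
Malonate is present, so MorV is inactive.
ppGpp is absent, so TemS is active.
No repressor is bound and TemS is active, so *quvU* is transcribed.
→ *quvU* is ON.
Tagatose is present, so NolU is inactive.
Norleucine is absent, so DulE is active.
No repressor is bound and DulE is active, so *irpP* is transcribed.
→ *irpP* is ON.
Rhamnulose is absent, so TemU is inactive.
Itaconate is present, so KosY is inactive.
With no repressor bound, *nerD* is transcribed.
→ *nerD* is ON.
3 of the 4 genes are transcribed.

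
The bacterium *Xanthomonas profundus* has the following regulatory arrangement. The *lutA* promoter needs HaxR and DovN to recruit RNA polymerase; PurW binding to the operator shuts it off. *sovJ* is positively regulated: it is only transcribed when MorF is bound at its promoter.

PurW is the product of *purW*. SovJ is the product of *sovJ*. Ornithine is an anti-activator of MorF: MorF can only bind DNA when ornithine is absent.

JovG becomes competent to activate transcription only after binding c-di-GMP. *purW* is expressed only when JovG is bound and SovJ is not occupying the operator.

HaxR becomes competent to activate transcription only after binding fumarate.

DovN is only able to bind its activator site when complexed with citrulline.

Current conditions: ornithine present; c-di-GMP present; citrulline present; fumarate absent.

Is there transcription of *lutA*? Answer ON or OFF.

Fumarate is absent, so HaxR is inactive.
c-di-GMP is present, so JovG is active.
Ornithine is present, so MorF is inactive.
Required activator MorF is absent, so *sovJ* is not transcribed.
So SovJ is not produced.
No repressor is bound and JovG is active, so *purW* is transcribed.
So PurW is produced and active.
Citrulline is present, so DovN is active.
With repressor PurW bound, *lutA* is not transcribed.

OFF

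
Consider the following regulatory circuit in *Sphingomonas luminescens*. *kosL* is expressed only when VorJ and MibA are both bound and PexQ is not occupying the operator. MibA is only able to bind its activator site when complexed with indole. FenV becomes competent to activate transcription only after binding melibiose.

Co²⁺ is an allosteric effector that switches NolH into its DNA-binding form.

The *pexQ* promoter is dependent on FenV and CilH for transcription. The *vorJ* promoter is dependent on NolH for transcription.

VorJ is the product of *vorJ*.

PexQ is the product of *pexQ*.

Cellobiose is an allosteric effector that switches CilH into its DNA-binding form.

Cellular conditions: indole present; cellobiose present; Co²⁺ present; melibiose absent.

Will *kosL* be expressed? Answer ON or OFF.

ON

Co²⁺ is present, so NolH is active.
No repressor is bound and NolH is active, so *vorJ* is transcribed.
So VorJ is produced and active.
Melibiose is absent, so FenV is inactive.
Cellobiose is present, so CilH is active.
Required activator FenV is absent, so *pexQ* is not transcribed.
So PexQ is not produced.
Indole is present, so MibA is active.
No repressor is bound and VorJ and MibA are active, so *kosL* is transcribed.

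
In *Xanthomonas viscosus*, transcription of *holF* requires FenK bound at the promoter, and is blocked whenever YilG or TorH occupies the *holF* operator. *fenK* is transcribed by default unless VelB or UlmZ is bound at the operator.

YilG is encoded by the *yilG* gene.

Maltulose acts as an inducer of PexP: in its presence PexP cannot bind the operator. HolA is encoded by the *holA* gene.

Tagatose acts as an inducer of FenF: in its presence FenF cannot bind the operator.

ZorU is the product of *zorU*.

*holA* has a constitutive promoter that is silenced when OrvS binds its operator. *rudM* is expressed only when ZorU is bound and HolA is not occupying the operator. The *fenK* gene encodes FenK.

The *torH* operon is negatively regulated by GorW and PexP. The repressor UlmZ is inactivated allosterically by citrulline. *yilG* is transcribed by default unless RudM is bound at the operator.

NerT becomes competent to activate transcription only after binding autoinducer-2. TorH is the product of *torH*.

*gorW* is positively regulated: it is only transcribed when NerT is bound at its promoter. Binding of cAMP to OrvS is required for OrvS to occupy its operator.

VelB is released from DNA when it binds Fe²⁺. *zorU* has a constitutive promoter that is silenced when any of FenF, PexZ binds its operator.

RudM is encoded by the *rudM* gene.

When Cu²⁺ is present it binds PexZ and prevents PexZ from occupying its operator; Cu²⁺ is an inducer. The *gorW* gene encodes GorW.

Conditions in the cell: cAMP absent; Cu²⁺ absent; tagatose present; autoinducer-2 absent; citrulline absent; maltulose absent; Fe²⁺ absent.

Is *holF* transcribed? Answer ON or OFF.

Tagatose is present, so FenF is inactive.
Cu²⁺ is absent, so PexZ is active.
With repressor PexZ bound, *zorU* is not transcribed.
So ZorU is not produced.
cAMP is absent, so OrvS is inactive.
With no repressor bound, *holA* is transcribed.
So HolA is produced and active.
With repressor HolA bound, *rudM* is not transcribed.
So RudM is not produced.
With no repressor bound, *yilG* is transcribed.
So YilG is produced and active.
Fe²⁺ is absent, so VelB is active.
Citrulline is absent, so UlmZ is active.
With repressor VelB bound, *fenK* is not transcribed.
So FenK is not produced.
Autoinducer-2 is absent, so NerT is inactive.
Required activator NerT is absent, so *gorW* is not transcribed.
So GorW is not produced.
Maltulose is absent, so PexP is active.
With repressor PexP bound, *torH* is not transcribed.
So TorH is not produced.
With repressor YilG bound, *holF* is not transcribed.

OFF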